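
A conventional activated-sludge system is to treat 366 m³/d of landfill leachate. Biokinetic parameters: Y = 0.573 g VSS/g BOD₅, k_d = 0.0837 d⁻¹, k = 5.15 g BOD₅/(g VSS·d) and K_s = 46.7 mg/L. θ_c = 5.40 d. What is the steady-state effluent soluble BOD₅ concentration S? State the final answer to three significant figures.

For a completely mixed reactor with recycle the Lawrence–McCarty relation gives S = K_s·(1 + k_d·θ_c) / [θ_c·(Y·k − k_d) − 1] = 46.7 × (1 + 0.0837 × 5.40) / [5.40 × (0.573 × 5.15 − 0.0837) − 1] = 67.81 / 14.48 = 4.682 mg/L.

S ≈ 4.68 mg/L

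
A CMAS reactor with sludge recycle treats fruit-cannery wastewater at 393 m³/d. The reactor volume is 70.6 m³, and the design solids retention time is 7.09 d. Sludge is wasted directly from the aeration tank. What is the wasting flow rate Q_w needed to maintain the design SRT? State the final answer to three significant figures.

Q_w ≈ 9.96 m³/d

With mixed-liquor wasting, θ_c = V/Q_w, so Q_w = V/θ_c = 70.60/7.09 = 9.958 m³/d.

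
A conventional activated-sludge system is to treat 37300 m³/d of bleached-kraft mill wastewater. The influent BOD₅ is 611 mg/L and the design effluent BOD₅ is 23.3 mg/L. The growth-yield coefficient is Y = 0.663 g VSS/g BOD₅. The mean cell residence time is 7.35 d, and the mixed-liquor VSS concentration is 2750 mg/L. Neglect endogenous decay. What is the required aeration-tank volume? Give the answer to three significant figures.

With k_d = 0 the design equation reduces to V = Y Q (S₀−S) θ_c / X = 0.663 × 37300 × (611 − 23.3) × 7.35 / 2750 = 38845 m³.

V ≈ 38800 m³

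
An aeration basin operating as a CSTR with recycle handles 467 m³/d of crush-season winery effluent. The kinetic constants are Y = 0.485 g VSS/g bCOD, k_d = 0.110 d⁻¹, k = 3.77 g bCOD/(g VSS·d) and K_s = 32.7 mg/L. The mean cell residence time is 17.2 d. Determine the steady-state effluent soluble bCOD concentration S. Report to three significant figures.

For a completely mixed reactor with recycle the Lawrence–McCarty relation gives S = K_s·(1 + k_d·θ_c) / [θ_c·(Y·k − k_d) − 1] = 32.7 × (1 + 0.110 × 17.2) / [17.2 × (0.485 × 3.77 − 0.110) − 1] = 94.57 / 28.56 = 3.312 mg/L.

S ≈ 3.31 mg/L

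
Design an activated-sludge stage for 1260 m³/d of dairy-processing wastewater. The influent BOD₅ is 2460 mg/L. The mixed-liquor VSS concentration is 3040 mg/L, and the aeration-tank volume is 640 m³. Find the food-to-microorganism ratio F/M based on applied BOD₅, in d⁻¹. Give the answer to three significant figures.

Food-to-microorganism ratio F/M = Q S₀ / (V X) = 1260 × 2460 / (640.0 × 3040) = 1.593 d⁻¹.

F/M ≈ 1.59 d⁻¹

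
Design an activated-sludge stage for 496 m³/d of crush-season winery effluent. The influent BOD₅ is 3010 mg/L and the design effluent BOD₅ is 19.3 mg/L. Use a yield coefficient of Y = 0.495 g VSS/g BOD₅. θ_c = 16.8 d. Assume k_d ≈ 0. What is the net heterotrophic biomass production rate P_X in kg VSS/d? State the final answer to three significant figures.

P_X ≈ 734 kg VSS/d

No decay correction is needed, so Y_obs = Y = 0.495.
Mass of BOD₅ removed per day: Q(S₀ − S) = 496 × 2991 g/m³ = 1483 kg/d.
Net biomass production P_X = Y_obs × Q·(S₀ − S) = 0.4950 × 1483 = 734.3 kg VSS/d.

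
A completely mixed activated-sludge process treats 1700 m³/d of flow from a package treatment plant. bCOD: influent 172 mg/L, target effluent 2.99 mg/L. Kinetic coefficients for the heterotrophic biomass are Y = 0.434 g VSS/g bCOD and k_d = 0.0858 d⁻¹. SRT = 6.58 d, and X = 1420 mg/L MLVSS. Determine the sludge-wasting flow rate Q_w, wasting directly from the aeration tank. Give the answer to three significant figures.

Q_w ≈ 56.1 m³/d

Rearranging the biomass balance for a CMAS with decay, V = Y·Q·ΔS·θ_c / [X·(1+k_d θ_c)] = 0.434 × 1700 × (172 − 2.99) × 6.58 / [1420 × (1 + 0.0858 × 6.58)] = 8.2×10^5 / 2222 = 369.3 m³.
With mixed-liquor wasting, θ_c = V/Q_w, so Q_w = V/θ_c = 369.3/6.58 = 56.13 m³/d.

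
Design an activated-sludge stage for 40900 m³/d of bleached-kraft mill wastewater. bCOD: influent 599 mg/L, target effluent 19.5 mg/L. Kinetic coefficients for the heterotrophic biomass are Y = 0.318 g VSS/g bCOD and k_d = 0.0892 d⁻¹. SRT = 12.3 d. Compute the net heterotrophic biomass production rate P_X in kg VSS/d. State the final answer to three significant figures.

P_X ≈ 3590 kg VSS/d

Correct the yield for decay: Y_obs = Y/(1 + k_d θ_c) = 0.318 / (1 + 0.0892 × 12.3) = 0.318 / 2.097 = 0.1516.
ΔS = 599 − 19.5 = 579.5 mg/L, so the substrate removal rate is 40900 × 579.5/1000 = 23702 kg bCOD/d.
Biomass produced: P_X = Y_obs·Q·ΔS = 0.1516 × 23702 ≈ 3594 kg VSS/d.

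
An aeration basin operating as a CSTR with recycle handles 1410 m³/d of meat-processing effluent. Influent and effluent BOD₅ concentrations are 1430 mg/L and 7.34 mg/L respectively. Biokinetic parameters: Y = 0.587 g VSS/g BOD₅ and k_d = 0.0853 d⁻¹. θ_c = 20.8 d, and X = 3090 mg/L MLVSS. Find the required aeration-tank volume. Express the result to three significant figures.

Rearranging the biomass balance for a CMAS with decay, V = Y·Q·ΔS·θ_c / [X·(1+k_d θ_c)] = 0.587 × 1410 × (1430 − 7.34) × 20.8 / [3090 × (1 + 0.0853 × 20.8)] = 2.45×10^7 / 8572 = 2857 m³.

V ≈ 2860 m³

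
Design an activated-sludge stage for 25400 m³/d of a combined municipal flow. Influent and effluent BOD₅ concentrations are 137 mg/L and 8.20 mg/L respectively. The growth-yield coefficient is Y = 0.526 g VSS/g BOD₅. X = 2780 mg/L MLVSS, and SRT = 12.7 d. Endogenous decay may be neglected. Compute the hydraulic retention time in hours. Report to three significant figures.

V·X = Y·Q·ΔS·θ_c gives V = 0.526 × 25400 × (137 − 8.20) × 12.7 / 2780 = 7861 m³.
HRT = V/Q = 7861 m³ / 25400 m³·d⁻¹ = 0.3095 d × 24 = 7.428 h.

τ ≈ 7.43 h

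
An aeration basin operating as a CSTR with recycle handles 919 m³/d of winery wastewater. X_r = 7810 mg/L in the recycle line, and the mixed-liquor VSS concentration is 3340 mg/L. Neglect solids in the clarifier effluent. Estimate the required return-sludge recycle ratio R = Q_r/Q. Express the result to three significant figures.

R ≈ 0.747

Solids balance on the clarifier gives (1+R)X = R·X_r, so R = X/(X_r − X) = 3340 / (7810 − 3340) = 0.7472.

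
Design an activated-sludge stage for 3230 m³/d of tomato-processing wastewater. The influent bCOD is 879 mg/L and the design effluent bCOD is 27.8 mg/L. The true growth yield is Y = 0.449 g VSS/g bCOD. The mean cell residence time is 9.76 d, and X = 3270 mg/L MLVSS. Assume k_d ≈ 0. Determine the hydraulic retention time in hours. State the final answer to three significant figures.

τ ≈ 27.4 h

With k_d = 0 the design equation reduces to V = Y Q (S₀−S) θ_c / X = 0.449 × 3230 × (879 − 27.8) × 9.76 / 3270 = 3685 m³.
τ = V/Q = 3685/3230 = 1.141 d, or 27.38 h.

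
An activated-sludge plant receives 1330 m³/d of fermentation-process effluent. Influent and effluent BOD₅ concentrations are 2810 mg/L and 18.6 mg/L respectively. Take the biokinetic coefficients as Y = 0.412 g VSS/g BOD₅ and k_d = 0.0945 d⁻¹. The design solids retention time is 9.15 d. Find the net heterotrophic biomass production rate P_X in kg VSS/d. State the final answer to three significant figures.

P_X ≈ 820 kg VSS/d

Y_obs = Y / (1 + k_d θ_c) = 0.412 / (1 + 0.0945 × 9.15) = 0.412 / 1.865 = 0.2210.
Mass of BOD₅ removed per day: Q(S₀ − S) = 1330 × 2791 g/m³ = 3713 kg/d.
Net biomass production P_X = Y_obs × Q·(S₀ − S) = 0.2210 × 3713 = 820.3 kg VSS/d.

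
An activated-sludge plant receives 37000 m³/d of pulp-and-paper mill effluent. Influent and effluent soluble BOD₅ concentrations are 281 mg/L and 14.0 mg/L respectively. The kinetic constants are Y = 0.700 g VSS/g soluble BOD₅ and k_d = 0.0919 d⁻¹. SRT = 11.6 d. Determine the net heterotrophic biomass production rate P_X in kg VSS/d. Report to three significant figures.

Observed yield with endogenous decay: Y_obs = Y / (1 + k_d·θ_c) = 0.700 / (1 + 0.0919 × 11.6) = 0.700 / 2.066 = 0.3388 g VSS/g soluble BOD₅.
Mass of soluble BOD₅ removed per day: Q(S₀ − S) = 37000 × 267.0 g/m³ = 9879 kg/d.
Biomass produced: P_X = Y_obs·Q·ΔS = 0.3388 × 9879 ≈ 3347 kg VSS/d.

P_X ≈ 3350 kg VSS/d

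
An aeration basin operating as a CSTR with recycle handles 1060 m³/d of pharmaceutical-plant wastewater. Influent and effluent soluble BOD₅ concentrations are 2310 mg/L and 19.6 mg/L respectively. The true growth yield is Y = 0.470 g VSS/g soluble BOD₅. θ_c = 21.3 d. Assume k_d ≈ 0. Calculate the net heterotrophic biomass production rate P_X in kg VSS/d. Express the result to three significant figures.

Since k_d ≈ 0, Y_obs = Y = 0.470 g VSS/g soluble BOD₅.
ΔS = 2310 − 19.6 = 2290 mg/L, so the substrate removal rate is 1060 × 2290/1000 = 2428 kg soluble BOD₅/d.
Net biomass production P_X = Y_obs × Q·(S₀ − S) = 0.4700 × 2428 = 1141 kg VSS/d.

P_X ≈ 1140 kg VSS/d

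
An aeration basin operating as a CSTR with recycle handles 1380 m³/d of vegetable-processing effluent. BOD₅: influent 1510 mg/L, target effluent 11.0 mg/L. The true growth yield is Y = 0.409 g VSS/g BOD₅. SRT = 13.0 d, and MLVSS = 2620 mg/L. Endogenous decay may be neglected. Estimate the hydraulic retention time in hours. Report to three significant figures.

With k_d = 0 the design equation reduces to V = Y Q (S₀−S) θ_c / X = 0.409 × 1380 × (1510 − 11.0) × 13.0 / 2620 = 4198 m³.
τ = V/Q = 4198/1380 = 3.042 d, or 73.01 h.

τ ≈ 73.0 h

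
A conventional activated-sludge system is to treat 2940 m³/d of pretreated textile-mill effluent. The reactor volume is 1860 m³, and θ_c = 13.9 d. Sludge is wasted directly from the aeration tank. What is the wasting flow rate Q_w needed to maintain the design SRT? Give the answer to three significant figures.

Q_w ≈ 134 m³/d

With mixed-liquor wasting, θ_c = V/Q_w, so Q_w = V/θ_c = 1860/13.9 = 133.8 m³/d.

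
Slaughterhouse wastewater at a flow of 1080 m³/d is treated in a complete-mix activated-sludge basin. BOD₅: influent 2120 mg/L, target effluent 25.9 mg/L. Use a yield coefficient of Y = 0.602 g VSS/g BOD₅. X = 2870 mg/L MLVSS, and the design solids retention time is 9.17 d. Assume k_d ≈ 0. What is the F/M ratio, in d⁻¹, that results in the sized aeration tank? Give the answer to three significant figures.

Biomass mass balance (decay neglected): V·X = Y·Q·(S₀ − S)·θ_c, so V = 0.602 × 1080 × (2120 − 25.9) × 9.17 / 2870 = 4350 m³.
F/M = applied load / biomass = Q·S₀/(V·X) = 1080 × 2120 / (4350 × 2870) = 0.1834 d⁻¹.

F/M ≈ 0.183 d⁻¹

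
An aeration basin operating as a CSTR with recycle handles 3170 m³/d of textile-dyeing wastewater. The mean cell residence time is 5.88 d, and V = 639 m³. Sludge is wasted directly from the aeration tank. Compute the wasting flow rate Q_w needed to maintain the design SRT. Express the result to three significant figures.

With mixed-liquor wasting, θ_c = V/Q_w, so Q_w = V/θ_c = 639.0/5.88 = 108.7 m³/d.

Q_w ≈ 109 m³/d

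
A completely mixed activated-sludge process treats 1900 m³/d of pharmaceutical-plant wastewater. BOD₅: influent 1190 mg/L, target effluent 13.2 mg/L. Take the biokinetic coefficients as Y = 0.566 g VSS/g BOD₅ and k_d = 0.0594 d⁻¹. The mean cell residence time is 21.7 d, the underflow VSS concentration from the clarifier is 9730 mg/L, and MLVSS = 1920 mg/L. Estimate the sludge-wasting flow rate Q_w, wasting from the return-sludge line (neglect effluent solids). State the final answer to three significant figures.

Q_w ≈ 56.8 m³/d

From the SRT design equation V = Y Q (S₀−S) θ_c / [X (1 + k_d θ_c)] = 0.566 × 1900 × (1190 − 13.2) × 21.7 / [1920 × (1 + 0.0594 × 21.7)] = 2.75×10^7 / 4395 = 6249 m³.
θ_c = V·X/(Q_w·X_r) when wasting from the recycle, so Q_w = V·X/(θ_c·X_r) = 6249 × 1920 / (21.7 × 9730) = 56.82 m³/d.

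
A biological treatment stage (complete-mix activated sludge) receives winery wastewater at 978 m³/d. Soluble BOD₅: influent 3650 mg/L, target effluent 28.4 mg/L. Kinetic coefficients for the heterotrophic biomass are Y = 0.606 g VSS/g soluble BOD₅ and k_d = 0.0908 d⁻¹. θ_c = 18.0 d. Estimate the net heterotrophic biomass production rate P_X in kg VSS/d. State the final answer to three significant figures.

P_X ≈ 815 kg VSS/d

Correct the yield for decay: Y_obs = Y/(1 + k_d θ_c) = 0.606 / (1 + 0.0908 × 18.0) = 0.606 / 2.634 = 0.2300.
ΔS = 3650 − 28.4 = 3622 mg/L, so the substrate removal rate is 978 × 3622/1000 = 3542 kg soluble BOD₅/d.
Biomass produced: P_X = Y_obs·Q·ΔS = 0.2300 × 3542 ≈ 814.8 kg VSS/d.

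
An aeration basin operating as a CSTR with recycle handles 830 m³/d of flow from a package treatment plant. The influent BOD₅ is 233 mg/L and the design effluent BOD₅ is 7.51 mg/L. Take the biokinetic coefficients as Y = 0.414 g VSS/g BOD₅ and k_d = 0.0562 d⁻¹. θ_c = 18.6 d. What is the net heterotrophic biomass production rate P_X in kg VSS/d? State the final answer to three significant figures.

P_X ≈ 37.9 kg VSS/d

The observed yield is Y_obs = Y/(1 + k_d·θ_c) = 0.414 / (1 + 0.0562 × 18.6) = 0.414 / 2.045 = 0.2024 g VSS per g BOD₅ removed.
Q·(S₀ − S) = 830 × (233 − 7.51) × 10⁻³ = 187.2 kg/d removed.
Net biomass production P_X = Y_obs × Q·(S₀ − S) = 0.2024 × 187.2 = 37.88 kg VSS/d.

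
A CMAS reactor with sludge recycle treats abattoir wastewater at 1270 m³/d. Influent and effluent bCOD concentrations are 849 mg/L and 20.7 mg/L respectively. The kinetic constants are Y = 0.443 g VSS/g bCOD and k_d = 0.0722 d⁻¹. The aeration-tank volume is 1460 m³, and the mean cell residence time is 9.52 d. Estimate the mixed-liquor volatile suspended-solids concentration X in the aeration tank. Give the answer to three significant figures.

From V·X·(1 + k_d·θ_c) = Y·Q·(S₀ − S)·θ_c: X = 0.443 × 1270 × (849 − 20.7) × 9.52 / [1460 × (1 + 0.0722 × 9.52)] = 1801 mg/L.

X ≈ 1800 mg/L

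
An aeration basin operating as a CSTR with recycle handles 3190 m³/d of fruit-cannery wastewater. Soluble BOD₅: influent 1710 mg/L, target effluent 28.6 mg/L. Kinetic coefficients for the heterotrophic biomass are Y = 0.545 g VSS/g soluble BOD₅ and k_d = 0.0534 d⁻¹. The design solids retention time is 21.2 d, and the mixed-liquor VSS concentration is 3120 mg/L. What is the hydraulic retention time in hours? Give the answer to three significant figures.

Steady-state biomass mass balance: V·X·(1 + k_d·θ_c) = Y·Q·(S₀ − S)·θ_c, so V = 0.545 × 3190 × (1710 − 28.6) × 21.2 / [3120 × (1 + 0.0534 × 21.2)] = 6.2×10^7 / 6652 = 9316 m³.
HRT = V/Q = 9316 m³ / 3190 m³·d⁻¹ = 2.920 d × 24 = 70.09 h.

τ ≈ 70.1 h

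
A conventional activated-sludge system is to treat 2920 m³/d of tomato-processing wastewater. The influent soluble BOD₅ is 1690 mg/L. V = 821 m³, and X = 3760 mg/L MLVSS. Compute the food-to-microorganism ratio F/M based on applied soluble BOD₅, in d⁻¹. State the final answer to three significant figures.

F/M ≈ 1.60 d⁻¹

F/M = applied load / biomass = Q·S₀/(V·X) = 2920 × 1690 / (821.0 × 3760) = 1.599 d⁻¹.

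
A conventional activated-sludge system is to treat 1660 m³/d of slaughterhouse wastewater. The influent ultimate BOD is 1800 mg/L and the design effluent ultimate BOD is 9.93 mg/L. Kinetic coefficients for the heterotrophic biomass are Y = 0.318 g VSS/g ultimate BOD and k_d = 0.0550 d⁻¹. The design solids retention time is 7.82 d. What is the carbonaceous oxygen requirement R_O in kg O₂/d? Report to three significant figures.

R_O ≈ 2030 kg O₂/d

Y_obs = Y / (1 + k_d θ_c) = 0.318 / (1 + 0.0550 × 7.82) = 0.318 / 1.430 = 0.2224.
ΔS = 1800 − 9.93 = 1790 mg/L, so the substrate removal rate is 1660 × 1790/1000 = 2972 kg ultimate BOD/d.
P_X = Y_obs·Q·(S₀ − S) = 0.2224 × 2972 = 660.8 kg VSS/d.
Carbonaceous O₂ demand = substrate oxidised − cell-mass equivalent = 2972 − 1.42 × 660.8 = 2033 kg O₂/d.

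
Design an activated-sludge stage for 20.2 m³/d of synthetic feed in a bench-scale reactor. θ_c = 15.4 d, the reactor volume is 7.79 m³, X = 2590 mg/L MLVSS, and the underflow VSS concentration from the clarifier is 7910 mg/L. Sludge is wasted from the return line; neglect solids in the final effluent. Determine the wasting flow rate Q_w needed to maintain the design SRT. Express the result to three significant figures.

Wasting from the return line (neglecting effluent solids): Q_w = V·X / (θ_c·X_r) = 7.790 × 2590 / (15.4 × 7910) = 0.1656 m³/d.

Q_w ≈ 0.166 m³/d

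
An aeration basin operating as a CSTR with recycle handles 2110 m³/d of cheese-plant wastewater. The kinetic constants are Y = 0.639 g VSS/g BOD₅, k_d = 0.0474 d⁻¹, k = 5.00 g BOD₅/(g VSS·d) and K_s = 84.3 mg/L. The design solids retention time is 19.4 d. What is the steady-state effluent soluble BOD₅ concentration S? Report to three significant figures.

From the Monod/SRT balance for a CMAS, S = K_s·(1+k_d θ_c)/[θ_c·(Y k − k_d) − 1] = 84.3 × (1 + 0.0474 × 19.4) / [19.4 × (0.639 × 5.00 − 0.0474) − 1] = 161.8 / 60.06 = 2.694 mg/L.

S ≈ 2.69 mg/L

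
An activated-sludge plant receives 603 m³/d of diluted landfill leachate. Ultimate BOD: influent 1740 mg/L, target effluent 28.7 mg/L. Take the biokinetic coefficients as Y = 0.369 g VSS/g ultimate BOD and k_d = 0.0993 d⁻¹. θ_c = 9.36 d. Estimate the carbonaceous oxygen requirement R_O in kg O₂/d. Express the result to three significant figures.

R_O ≈ 752 kg O₂/d

Correct the yield for decay: Y_obs = Y/(1 + k_d θ_c) = 0.369 / (1 + 0.0993 × 9.36) = 0.369 / 1.929 = 0.1912.
Mass of ultimate BOD removed per day: Q(S₀ − S) = 603 × 1711 g/m³ = 1032 kg/d.
P_X = Y_obs·Q·(S₀ − S) = 0.1912 × 1032 = 197.3 kg VSS/d.
R_O = Q·(S₀ − S) − 1.42·P_X = 1032 − 1.42 × 197.3 = 751.7 kg O₂/d.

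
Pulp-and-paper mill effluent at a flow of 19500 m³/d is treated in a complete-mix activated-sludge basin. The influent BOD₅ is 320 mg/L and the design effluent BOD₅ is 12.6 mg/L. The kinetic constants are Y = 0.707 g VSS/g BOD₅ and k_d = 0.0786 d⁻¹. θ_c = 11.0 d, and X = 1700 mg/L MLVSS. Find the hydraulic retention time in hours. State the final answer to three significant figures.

From the SRT design equation V = Y Q (S₀−S) θ_c / [X (1 + k_d θ_c)] = 0.707 × 19500 × (320 − 12.6) × 11.0 / [1700 × (1 + 0.0786 × 11.0)] = 4.66×10^7 / 3170 = 14707 m³.
Hydraulic retention time τ = V/Q = 14707 / 19500 = 0.7542 d = 18.10 h.

τ ≈ 18.1 h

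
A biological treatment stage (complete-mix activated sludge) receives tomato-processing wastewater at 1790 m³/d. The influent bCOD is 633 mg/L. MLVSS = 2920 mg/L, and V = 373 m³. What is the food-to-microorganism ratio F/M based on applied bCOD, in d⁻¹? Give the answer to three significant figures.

Food-to-microorganism ratio F/M = Q S₀ / (V X) = 1790 × 633 / (373.0 × 2920) = 1.040 d⁻¹.

F/M ≈ 1.04 d⁻¹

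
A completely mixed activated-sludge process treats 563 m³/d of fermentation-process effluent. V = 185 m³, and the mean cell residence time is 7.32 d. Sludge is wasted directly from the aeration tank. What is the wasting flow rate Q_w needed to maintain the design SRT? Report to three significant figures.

Wasting from the aeration tank: Q_w = V / θ_c = 185.0 / 7.32 = 25.27 m³/d.

Q_w ≈ 25.3 m³/d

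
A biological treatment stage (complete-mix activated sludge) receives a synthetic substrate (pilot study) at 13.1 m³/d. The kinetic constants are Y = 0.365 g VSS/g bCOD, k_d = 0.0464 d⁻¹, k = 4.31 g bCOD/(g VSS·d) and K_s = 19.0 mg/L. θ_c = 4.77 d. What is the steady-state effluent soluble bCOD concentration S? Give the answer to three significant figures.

For a completely mixed reactor with recycle the Lawrence–McCarty relation gives S = K_s·(1 + k_d·θ_c) / [θ_c·(Y·k − k_d) − 1] = 19.0 × (1 + 0.0464 × 4.77) / [4.77 × (0.365 × 4.31 − 0.0464) − 1] = 23.21 / 6.283 = 3.694 mg/L.

S ≈ 3.69 mg/L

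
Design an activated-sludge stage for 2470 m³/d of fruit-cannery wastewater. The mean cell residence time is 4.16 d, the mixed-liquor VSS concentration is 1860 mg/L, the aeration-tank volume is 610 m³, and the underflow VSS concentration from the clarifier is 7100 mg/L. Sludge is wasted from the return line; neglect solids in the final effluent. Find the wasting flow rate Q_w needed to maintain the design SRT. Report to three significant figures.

θ_c = V·X/(Q_w·X_r) when wasting from the recycle, so Q_w = V·X/(θ_c·X_r) = 610.0 × 1860 / (4.16 × 7100) = 38.41 m³/d.

Q_w ≈ 38.4 m³/d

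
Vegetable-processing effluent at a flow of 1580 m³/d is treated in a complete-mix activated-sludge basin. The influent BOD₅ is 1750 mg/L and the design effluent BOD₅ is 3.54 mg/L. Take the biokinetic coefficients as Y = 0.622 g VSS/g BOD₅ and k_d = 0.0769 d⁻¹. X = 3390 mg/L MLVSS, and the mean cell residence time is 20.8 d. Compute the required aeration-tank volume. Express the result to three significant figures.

V ≈ 4050 m³

Rearranging the biomass balance for a CMAS with decay, V = Y·Q·ΔS·θ_c / [X·(1+k_d θ_c)] = 0.622 × 1580 × (1750 − 3.54) × 20.8 / [3390 × (1 + 0.0769 × 20.8)] = 3.57×10^7 / 8812 = 4051 m³.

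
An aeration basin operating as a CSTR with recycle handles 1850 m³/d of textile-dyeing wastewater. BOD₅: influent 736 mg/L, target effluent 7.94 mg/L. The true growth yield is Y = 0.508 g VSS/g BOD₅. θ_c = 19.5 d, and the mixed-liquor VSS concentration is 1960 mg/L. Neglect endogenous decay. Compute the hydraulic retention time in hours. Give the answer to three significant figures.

With k_d = 0 the design equation reduces to V = Y Q (S₀−S) θ_c / X = 0.508 × 1850 × (736 − 7.94) × 19.5 / 1960 = 6807 m³.
τ = V/Q = 6807/1850 = 3.680 d, or 88.31 h.

τ ≈ 88.3 h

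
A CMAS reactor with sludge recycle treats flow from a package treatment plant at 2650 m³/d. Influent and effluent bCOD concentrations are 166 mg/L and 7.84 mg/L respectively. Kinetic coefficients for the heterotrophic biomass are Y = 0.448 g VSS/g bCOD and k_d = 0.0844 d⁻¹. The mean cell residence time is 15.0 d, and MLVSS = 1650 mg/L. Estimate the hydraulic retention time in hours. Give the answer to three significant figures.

τ ≈ 6.82 h

From the SRT design equation V = Y Q (S₀−S) θ_c / [X (1 + k_d θ_c)] = 0.448 × 2650 × (166 − 7.84) × 15.0 / [1650 × (1 + 0.0844 × 15.0)] = 2.82×10^6 / 3739 = 753.3 m³.
τ = V/Q = 753.3/2650 = 0.2843 d, or 6.822 h.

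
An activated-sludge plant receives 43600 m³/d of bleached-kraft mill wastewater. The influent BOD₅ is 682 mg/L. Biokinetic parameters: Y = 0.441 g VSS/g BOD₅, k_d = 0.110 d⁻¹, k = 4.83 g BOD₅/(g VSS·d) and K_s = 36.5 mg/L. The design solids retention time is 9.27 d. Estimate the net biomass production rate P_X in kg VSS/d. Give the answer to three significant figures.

P_X ≈ 6450 kg VSS/d

For a completely mixed reactor with recycle the Lawrence–McCarty relation gives S = K_s·(1 + k_d·θ_c) / [θ_c·(Y·k − k_d) − 1] = 36.5 × (1 + 0.110 × 9.27) / [9.27 × (0.441 × 4.83 − 0.110) − 1] = 73.72 / 17.73 = 4.159 mg/L.
Observed yield with endogenous decay: Y_obs = Y / (1 + k_d·θ_c) = 0.441 / (1 + 0.110 × 9.27) = 0.441 / 2.020 = 0.2183 g VSS/g BOD₅.
Q·(S₀ − S) = 43600 × (682 − 4.16) × 10⁻³ = 29554 kg/d removed.
Biomass produced: P_X = Y_obs·Q·ΔS = 0.2183 × 29554 ≈ 6453 kg VSS/d.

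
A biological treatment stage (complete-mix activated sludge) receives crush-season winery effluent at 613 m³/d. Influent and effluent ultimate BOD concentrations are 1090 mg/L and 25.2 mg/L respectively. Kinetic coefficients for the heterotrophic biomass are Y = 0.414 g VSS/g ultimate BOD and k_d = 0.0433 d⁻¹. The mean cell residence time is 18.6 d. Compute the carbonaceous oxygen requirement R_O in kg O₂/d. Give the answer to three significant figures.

R_O ≈ 440 kg O₂/d

Y_obs = Y / (1 + k_d θ_c) = 0.414 / (1 + 0.0433 × 18.6) = 0.414 / 1.805 = 0.2293.
Q·(S₀ − S) = 613 × (1090 − 25.2) × 10⁻³ = 652.7 kg/d removed.
P_X = Y_obs·Q·(S₀ − S) = 0.2293 × 652.7 = 149.7 kg VSS/d.
R_O = Q·(S₀ − S) − 1.42·P_X = 652.7 − 1.42 × 149.7 = 440.2 kg O₂/d.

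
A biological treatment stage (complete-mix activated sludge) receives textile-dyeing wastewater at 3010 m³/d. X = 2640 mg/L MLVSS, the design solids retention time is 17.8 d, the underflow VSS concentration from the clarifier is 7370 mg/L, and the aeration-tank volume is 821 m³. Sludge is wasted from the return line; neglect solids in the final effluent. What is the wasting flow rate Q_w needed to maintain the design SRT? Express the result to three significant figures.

θ_c = V·X/(Q_w·X_r) when wasting from the recycle, so Q_w = V·X/(θ_c·X_r) = 821.0 × 2640 / (17.8 × 7370) = 16.52 m³/d.

Q_w ≈ 16.5 m³/d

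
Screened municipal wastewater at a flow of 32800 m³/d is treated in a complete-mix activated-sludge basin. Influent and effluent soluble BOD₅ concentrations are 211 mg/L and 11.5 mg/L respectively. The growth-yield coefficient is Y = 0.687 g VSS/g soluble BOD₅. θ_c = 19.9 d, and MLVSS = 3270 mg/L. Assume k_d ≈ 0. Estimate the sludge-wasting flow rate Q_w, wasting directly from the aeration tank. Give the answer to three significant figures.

With k_d = 0 the design equation reduces to V = Y Q (S₀−S) θ_c / X = 0.687 × 32800 × (211 − 11.5) × 19.9 / 3270 = 27358 m³.
For wasting at MLVSS concentration, Q_w = V/θ_c = 27358/19.9 = 1375 m³/d.

Q_w ≈ 1370 m³/d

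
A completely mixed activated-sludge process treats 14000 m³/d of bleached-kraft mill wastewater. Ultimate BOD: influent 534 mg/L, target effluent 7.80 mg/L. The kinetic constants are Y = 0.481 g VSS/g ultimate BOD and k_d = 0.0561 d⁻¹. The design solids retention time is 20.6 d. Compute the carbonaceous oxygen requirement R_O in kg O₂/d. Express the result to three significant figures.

Correct the yield for decay: Y_obs = Y/(1 + k_d θ_c) = 0.481 / (1 + 0.0561 × 20.6) = 0.481 / 2.156 = 0.2231.
Substrate removed = Q·(S₀ − S) = 14000 m³/d × (534 − 7.80) g/m³ = 7.37×10^6 g/d = 7367 kg/d.
P_X = Y_obs·Q·(S₀ − S) = 0.2231 × 7367 = 1644 kg VSS/d.
Carbonaceous O₂ demand = substrate oxidised − cell-mass equivalent = 7367 − 1.42 × 1644 = 5033 kg O₂/d.

R_O ≈ 5030 kg O₂/d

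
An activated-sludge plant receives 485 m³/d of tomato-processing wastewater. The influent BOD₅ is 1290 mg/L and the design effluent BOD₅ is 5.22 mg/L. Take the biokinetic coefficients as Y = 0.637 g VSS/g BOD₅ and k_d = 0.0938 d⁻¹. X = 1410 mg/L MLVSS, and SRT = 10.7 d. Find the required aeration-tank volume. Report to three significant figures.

V ≈ 1500 m³

Steady-state biomass mass balance: V·X·(1 + k_d·θ_c) = Y·Q·(S₀ − S)·θ_c, so V = 0.637 × 485 × (1290 − 5.22) × 10.7 / [1410 × (1 + 0.0938 × 10.7)] = 4.25×10^6 / 2825 = 1503 m³.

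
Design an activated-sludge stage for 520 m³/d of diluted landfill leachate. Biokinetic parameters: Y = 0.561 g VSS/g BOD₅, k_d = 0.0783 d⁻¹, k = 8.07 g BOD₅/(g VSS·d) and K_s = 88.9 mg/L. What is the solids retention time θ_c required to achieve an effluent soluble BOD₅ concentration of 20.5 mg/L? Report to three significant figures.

θ_c ≈ 1.30 d

At the target effluent, Y k S/(K_s+S) = 0.561×8.07×20.5/109.4 = 0.8483 d⁻¹.
1/θ_c = 0.8483 − 0.0783 = 0.7700 d⁻¹, so θ_c = 1.299 d.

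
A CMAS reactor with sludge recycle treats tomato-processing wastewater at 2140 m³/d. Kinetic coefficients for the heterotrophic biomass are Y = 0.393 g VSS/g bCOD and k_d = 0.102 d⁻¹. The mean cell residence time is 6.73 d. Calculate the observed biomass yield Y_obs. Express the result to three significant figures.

Y_obs ≈ 0.233 g VSS/g bCOD

The observed yield is Y_obs = Y/(1 + k_d·θ_c) = 0.393 / (1 + 0.102 × 6.73) = 0.393 / 1.686 = 0.2330 g VSS per g bCOD removed.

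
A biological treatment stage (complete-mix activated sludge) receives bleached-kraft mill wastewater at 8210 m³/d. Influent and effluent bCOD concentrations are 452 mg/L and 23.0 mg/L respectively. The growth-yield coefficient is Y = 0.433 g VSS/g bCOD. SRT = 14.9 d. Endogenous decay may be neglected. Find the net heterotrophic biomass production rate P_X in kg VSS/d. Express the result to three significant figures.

No decay correction is needed, so Y_obs = Y = 0.433.
ΔS = 452 − 23.0 = 429.0 mg/L, so the substrate removal rate is 8210 × 429.0/1000 = 3522 kg bCOD/d.
Biomass produced: P_X = Y_obs·Q·ΔS = 0.4330 × 3522 ≈ 1525 kg VSS/d.

P_X ≈ 1530 kg VSS/d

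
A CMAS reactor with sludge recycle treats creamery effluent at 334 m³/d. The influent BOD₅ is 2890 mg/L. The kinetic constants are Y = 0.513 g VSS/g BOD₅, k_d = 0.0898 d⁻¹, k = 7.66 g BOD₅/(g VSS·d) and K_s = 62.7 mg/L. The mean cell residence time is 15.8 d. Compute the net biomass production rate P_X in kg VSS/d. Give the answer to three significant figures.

P_X ≈ 205 kg VSS/d

Effluent substrate depends only on kinetics and SRT: S = K_s(1 + k_d θ_c) / [θ_c(Yk − k_d) − 1] = 62.7 × (1 + 0.0898 × 15.8) / [15.8 × (0.513 × 7.66 − 0.0898) − 1] = 151.7 / 59.67 = 2.542 mg/L.
Y_obs = Y / (1 + k_d θ_c) = 0.513 / (1 + 0.0898 × 15.8) = 0.513 / 2.419 = 0.2121.
Substrate removed = Q·(S₀ − S) = 334 m³/d × (2890 − 2.54) g/m³ = 9.64×10^5 g/d = 964.4 kg/d.
P_X = Y_obs · Q(S₀ − S) = 0.2121 × 964.4 = 204.5 kg VSS/d.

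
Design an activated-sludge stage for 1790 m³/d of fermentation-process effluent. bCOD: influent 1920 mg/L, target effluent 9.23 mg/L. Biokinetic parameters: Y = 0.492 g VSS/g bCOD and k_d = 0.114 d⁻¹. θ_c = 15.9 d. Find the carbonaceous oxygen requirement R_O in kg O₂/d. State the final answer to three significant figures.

Y_obs = Y / (1 + k_d θ_c) = 0.492 / (1 + 0.114 × 15.9) = 0.492 / 2.813 = 0.1749.
Mass of bCOD removed per day: Q(S₀ − S) = 1790 × 1911 g/m³ = 3420 kg/d.
Biomass synthesised: P_X = Y_obs × 3420 = 598.3 kg VSS/d.
Carbonaceous O₂ demand = substrate oxidised − cell-mass equivalent = 3420 − 1.42 × 598.3 = 2571 kg O₂/d.

R_O ≈ 2570 kg O₂/d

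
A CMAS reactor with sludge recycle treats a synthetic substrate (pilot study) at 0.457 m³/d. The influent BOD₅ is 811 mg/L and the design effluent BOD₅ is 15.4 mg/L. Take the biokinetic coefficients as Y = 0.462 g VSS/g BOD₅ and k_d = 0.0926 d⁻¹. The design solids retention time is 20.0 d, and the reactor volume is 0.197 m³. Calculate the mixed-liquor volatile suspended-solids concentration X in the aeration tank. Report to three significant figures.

X ≈ 5980 mg/L

From V·X·(1 + k_d·θ_c) = Y·Q·(S₀ − S)·θ_c: X = 0.462 × 0.457 × (811 − 15.4) × 20.0 / [0.197 × (1 + 0.0926 × 20.0)] = 5980 mg/L.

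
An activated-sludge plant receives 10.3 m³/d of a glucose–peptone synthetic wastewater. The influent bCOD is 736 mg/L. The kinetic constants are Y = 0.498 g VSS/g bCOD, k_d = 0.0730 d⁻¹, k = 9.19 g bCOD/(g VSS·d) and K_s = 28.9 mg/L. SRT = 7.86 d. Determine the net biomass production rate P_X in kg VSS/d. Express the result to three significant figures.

P_X ≈ 2.39 kg VSS/d

From the Monod/SRT balance for a CMAS, S = K_s·(1+k_d θ_c)/[θ_c·(Y k − k_d) − 1] = 28.9 × (1 + 0.0730 × 7.86) / [7.86 × (0.498 × 9.19 − 0.0730) − 1] = 45.48 / 34.40 = 1.322 mg/L.
Correct the yield for decay: Y_obs = Y/(1 + k_d θ_c) = 0.498 / (1 + 0.0730 × 7.86) = 0.498 / 1.574 = 0.3164.
Substrate removed = Q·(S₀ − S) = 10.3 m³/d × (736 − 1.32) g/m³ = 7.57×10^3 g/d = 7.567 kg/d.
P_X = Y_obs · Q(S₀ − S) = 0.3164 × 7.567 = 2.395 kg VSS/d.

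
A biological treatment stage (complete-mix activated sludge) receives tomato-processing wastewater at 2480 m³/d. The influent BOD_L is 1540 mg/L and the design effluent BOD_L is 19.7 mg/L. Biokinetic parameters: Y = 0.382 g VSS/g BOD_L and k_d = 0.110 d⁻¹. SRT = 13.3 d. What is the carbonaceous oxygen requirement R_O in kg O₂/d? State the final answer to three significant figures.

The observed yield is Y_obs = Y/(1 + k_d·θ_c) = 0.382 / (1 + 0.110 × 13.3) = 0.382 / 2.463 = 0.1551 g VSS per g BOD_L removed.
Substrate removed = Q·(S₀ − S) = 2480 m³/d × (1540 − 19.7) g/m³ = 3.77×10^6 g/d = 3770 kg/d.
P_X = Y_obs·Q·(S₀ − S) = 0.1551 × 3770 = 584.8 kg VSS/d.
R_O = Q·ΔS − 1.42 P_X = 3770 − 830.4 = 2940 kg O₂/d.

R_O ≈ 2940 kg O₂/d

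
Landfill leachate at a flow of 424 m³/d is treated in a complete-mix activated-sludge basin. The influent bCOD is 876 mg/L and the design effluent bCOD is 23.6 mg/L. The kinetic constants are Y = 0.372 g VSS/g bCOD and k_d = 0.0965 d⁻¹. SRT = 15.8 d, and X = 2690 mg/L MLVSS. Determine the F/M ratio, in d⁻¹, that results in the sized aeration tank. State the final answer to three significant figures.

Rearranging the biomass balance for a CMAS with decay, V = Y·Q·ΔS·θ_c / [X·(1+k_d θ_c)] = 0.372 × 424 × (876 − 23.6) × 15.8 / [2690 × (1 + 0.0965 × 15.8)] = 2.12×10^6 / 6791 = 312.8 m³.
F/M = applied load / biomass = Q·S₀/(V·X) = 424 × 876 / (312.8 × 2690) = 0.4414 d⁻¹.

F/M ≈ 0.441 d⁻¹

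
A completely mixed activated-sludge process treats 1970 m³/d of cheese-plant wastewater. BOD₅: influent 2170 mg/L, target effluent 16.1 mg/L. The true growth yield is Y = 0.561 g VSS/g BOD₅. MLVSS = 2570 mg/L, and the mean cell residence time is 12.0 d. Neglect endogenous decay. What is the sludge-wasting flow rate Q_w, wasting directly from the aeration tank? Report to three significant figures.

Biomass mass balance (decay neglected): V·X = Y·Q·(S₀ − S)·θ_c, so V = 0.561 × 1970 × (2170 − 16.1) × 12.0 / 2570 = 11115 m³.
For wasting at MLVSS concentration, Q_w = V/θ_c = 11115/12.0 = 926.2 m³/d.

Q_w ≈ 926 m³/d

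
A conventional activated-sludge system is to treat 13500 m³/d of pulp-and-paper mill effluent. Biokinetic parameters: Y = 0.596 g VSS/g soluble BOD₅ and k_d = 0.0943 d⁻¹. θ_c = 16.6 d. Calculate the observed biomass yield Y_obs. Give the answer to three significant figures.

Observed yield with endogenous decay: Y_obs = Y / (1 + k_d·θ_c) = 0.596 / (1 + 0.0943 × 16.6) = 0.596 / 2.565 = 0.2323 g VSS/g soluble BOD₅.

Y_obs ≈ 0.232 g VSS/g soluble BOD₅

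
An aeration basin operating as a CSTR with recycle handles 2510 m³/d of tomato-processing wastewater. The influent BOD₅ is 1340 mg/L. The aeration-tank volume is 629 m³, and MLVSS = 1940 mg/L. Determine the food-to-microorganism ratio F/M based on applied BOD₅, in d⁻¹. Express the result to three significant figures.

F/M ≈ 2.76 d⁻¹

F/M = Q·S₀ / (V·X) = 2510 × 1340 / (629.0 × 1940) = 2.756 g BOD₅·(g VSS·d)⁻¹.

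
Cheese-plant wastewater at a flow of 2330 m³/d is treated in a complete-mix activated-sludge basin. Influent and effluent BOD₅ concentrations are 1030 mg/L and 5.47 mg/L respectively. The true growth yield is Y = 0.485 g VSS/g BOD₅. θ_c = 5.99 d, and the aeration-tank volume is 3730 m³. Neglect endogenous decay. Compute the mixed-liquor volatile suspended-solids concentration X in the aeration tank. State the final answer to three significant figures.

X ≈ 1860 mg/L

From V·X = Y·Q·(S₀ − S)·θ_c (decay neglected): X = 0.485 × 2330 × (1030 − 5.47) × 5.99 / 3730 = 1859 mg/L.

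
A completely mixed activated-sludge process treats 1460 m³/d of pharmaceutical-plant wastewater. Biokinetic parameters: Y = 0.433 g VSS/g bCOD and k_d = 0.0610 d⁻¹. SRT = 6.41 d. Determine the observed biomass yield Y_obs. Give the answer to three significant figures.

Y_obs ≈ 0.311 g VSS/g bCOD

The observed yield is Y_obs = Y/(1 + k_d·θ_c) = 0.433 / (1 + 0.0610 × 6.41) = 0.433 / 1.391 = 0.3113 g VSS per g bCOD removed.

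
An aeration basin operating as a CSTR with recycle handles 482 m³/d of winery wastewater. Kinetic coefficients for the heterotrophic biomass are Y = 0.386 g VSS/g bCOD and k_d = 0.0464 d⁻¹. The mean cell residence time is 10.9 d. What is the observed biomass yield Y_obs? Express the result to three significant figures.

The observed yield is Y_obs = Y/(1 + k_d·θ_c) = 0.386 / (1 + 0.0464 × 10.9) = 0.386 / 1.506 = 0.2563 g VSS per g bCOD removed.

Y_obs ≈ 0.256 g VSS/g bCOD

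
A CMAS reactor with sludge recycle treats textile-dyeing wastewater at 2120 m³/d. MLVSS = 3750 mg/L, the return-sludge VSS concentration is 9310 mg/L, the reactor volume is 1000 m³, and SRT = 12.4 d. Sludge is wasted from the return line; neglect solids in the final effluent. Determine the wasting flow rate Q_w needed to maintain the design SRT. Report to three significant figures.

Q_w = (V·X)/(θ_c X_r) = 1000 × 3750 / (12.4 × 9310) = 32.48 m³/d.

Q_w ≈ 32.5 m³/d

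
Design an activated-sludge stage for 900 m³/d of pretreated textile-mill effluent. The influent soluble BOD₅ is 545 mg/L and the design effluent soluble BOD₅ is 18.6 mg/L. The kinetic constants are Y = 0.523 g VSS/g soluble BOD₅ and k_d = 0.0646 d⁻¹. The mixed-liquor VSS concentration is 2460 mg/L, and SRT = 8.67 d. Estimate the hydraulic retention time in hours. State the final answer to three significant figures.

τ ≈ 14.9 h

Steady-state biomass mass balance: V·X·(1 + k_d·θ_c) = Y·Q·(S₀ − S)·θ_c, so V = 0.523 × 900 × (545 − 18.6) × 8.67 / [2460 × (1 + 0.0646 × 8.67)] = 2.15×10^6 / 3838 = 559.8 m³.
HRT = V/Q = 559.8 m³ / 900 m³·d⁻¹ = 0.6219 d × 24 = 14.93 h.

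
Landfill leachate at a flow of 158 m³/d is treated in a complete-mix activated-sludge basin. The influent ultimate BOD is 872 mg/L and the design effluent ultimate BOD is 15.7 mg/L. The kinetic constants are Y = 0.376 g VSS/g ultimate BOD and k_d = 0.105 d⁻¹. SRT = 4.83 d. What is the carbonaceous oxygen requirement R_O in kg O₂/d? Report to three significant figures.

R_O ≈ 87.4 kg O₂/d

Observed yield with endogenous decay: Y_obs = Y / (1 + k_d·θ_c) = 0.376 / (1 + 0.105 × 4.83) = 0.376 / 1.507 = 0.2495 g VSS/g ultimate BOD.
Mass of ultimate BOD removed per day: Q(S₀ − S) = 158 × 856.3 g/m³ = 135.3 kg/d.
P_X = Y_obs·Q·(S₀ − S) = 0.2495 × 135.3 = 33.75 kg VSS/d.
R_O = Q·(S₀ − S) − 1.42·P_X = 135.3 − 1.42 × 33.75 = 87.37 kg O₂/d.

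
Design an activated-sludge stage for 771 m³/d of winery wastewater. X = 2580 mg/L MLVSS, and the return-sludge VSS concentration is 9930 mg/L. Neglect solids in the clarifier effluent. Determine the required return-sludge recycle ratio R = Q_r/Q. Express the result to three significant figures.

Mass balance around the secondary clarifier (neglecting effluent solids): R = X / (X_r − X) = 2580 / (9930 − 2580) = 0.3510.

R ≈ 0.351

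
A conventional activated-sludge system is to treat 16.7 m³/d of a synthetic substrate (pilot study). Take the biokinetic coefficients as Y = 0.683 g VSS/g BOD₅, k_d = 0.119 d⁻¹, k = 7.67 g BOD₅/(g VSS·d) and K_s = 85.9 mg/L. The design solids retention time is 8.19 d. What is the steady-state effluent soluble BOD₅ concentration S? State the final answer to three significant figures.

From the Monod/SRT balance for a CMAS, S = K_s·(1+k_d θ_c)/[θ_c·(Y k − k_d) − 1] = 85.9 × (1 + 0.119 × 8.19) / [8.19 × (0.683 × 7.67 − 0.119) − 1] = 169.6 / 40.93 = 4.144 mg/L.

S ≈ 4.14 mg/L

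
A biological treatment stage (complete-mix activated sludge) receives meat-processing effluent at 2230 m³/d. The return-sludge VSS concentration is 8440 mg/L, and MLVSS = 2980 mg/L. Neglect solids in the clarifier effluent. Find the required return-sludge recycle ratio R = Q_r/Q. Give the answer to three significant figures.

Solids balance on the clarifier gives (1+R)X = R·X_r, so R = X/(X_r − X) = 2980 / (8440 − 2980) = 0.5458.

R ≈ 0.546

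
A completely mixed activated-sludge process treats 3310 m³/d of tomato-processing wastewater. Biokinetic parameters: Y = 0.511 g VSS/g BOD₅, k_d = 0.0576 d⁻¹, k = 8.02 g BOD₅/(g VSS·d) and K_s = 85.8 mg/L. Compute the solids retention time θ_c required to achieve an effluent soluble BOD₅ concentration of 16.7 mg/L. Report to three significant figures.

From 1/θ_c = Y·k·S/(K_s + S) − k_d: Y·k·S/(K_s+S) = 0.511 × 8.02 × 16.7 / (85.8 + 16.7) = 0.6677 d⁻¹.
θ_c = 1/(μ − k_d) = 1/(0.6677 − 0.0576) = 1/0.6101 = 1.639 d.

θ_c ≈ 1.64 d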